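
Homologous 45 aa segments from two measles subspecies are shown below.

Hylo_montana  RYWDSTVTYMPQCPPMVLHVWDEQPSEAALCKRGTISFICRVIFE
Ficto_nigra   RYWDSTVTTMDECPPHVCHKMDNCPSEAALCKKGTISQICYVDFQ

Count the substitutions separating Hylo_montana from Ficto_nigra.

Mismatches occur at site 9 (Y→T), site 11 (P→D), site 12 (Q→E), site 16 (M→H), site 18 (L→C), site 20 (V→K), site 21 (W→M), site 23 (E→N), site 24 (Q→C), site 33 (R→K), site 38 (F→Q), site 41 (R→Y), site 43 (I→D), site 45 (E→Q).
That gives 14 mismatches out of 45 aligned sites, so the Hamming distance is 14.

14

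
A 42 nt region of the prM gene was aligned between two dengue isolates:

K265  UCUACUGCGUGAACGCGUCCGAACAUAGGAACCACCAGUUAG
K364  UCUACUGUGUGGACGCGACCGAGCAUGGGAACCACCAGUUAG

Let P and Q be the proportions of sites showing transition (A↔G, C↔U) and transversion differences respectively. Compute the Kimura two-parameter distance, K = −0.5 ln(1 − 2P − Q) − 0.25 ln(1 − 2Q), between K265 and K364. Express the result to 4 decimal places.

Mismatches occur at site 8 (C/U, transition), site 12 (A/G, transition), site 18 (U/A, transversion), site 23 (A/G, transition), site 27 (A/G, transition).
Of the 5 differences, 4 transitions and 1 transversion over 42 sites: P = 4/42 = 0.095238, Q = 1/42 = 0.023810.
d = −0.5·ln(0.785714) − 0.25·ln(0.952380) = −0.5·(-0.241162) − 0.25·(-0.048791) = 0.1328.

0.1328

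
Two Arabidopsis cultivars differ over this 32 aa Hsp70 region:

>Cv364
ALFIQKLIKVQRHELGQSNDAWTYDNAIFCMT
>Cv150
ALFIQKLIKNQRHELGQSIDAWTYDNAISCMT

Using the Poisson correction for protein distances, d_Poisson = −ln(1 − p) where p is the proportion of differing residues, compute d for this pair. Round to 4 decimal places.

0.0984

Mismatches occur at site 10 (V/N), site 19 (N/I), site 29 (F/S).
p = 3/32 = 0.093750.
d = −ln(1 − 0.093750) = −ln(0.906250) = 0.0984.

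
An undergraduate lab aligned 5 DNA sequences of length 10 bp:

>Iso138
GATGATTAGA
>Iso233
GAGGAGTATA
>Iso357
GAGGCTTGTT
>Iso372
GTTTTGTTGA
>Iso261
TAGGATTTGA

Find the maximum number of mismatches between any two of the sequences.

8

Pairwise Hamming distances:
  Iso138 vs Iso233: 3
  Iso138 vs Iso357: 5
  Iso138 vs Iso372: 5
  Iso138 vs Iso261: 3
  Iso233 vs Iso357: 4
  Iso233 vs Iso372: 6
  Iso233 vs Iso261: 4
  Iso357 vs Iso372: 8
  Iso357 vs Iso261: 5
  Iso372 vs Iso261: 6
The largest is 8, between Iso357 and Iso372.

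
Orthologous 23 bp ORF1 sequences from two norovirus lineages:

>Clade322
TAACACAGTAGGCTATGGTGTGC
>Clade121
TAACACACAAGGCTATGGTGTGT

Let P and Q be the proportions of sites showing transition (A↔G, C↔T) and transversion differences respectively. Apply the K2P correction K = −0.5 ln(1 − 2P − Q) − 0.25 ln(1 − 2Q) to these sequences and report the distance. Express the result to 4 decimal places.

0.1433

Differing sites — 8:G/C (Tv); 9:T/A (Tv); 23:C/T (Ti).
Of the 3 differences, 1 transition and 2 transversions over 23 sites: P = 1/23 = 0.043478, Q = 2/23 = 0.086957.
d = −0.5·ln(0.826087) − 0.25·ln(0.826086) = −0.5·(-0.191055) − 0.25·(-0.191056) = 0.1433.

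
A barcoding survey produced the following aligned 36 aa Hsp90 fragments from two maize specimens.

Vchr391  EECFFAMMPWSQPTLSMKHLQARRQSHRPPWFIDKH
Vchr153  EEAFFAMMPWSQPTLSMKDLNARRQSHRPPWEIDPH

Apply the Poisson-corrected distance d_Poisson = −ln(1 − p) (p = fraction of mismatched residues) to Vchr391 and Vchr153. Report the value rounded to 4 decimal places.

Differing sites — 3:C/A; 19:H/D; 21:Q/N; 32:F/E; 35:K/P.
p = 5/36 = 0.138889.
d = −ln(1 − 0.138889) = −ln(0.861111) = 0.1495.

0.1495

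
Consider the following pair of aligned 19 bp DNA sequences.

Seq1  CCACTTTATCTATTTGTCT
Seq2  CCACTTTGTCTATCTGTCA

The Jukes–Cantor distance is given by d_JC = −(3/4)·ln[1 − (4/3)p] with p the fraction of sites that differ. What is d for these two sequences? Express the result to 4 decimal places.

Differing sites — 8:A/G; 14:T/C; 19:T/A.
p = 3/19 = 0.157895.
d = −0.75 · ln(1 − (4/3)·0.157895) = −0.75 · ln(0.789473) = −0.75 · (-0.236390) = 0.1773.

0.1773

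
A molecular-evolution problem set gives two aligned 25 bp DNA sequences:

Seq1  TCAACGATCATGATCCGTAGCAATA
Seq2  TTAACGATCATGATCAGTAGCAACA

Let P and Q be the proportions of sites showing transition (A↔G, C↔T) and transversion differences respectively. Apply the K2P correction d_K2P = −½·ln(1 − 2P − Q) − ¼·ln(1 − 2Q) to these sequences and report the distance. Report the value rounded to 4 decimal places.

The sequences differ at positions 2 (C/T, transition), 16 (C/A, transversion), 24 (T/C, transition).
Of the 3 differences, 2 transitions and 1 transversion over 25 sites: P = 2/25 = 0.080000, Q = 1/25 = 0.040000.
d = −0.5·ln(0.800000) − 0.25·ln(0.920000) = −0.5·(-0.223144) − 0.25·(-0.083382) = 0.1324.

0.1324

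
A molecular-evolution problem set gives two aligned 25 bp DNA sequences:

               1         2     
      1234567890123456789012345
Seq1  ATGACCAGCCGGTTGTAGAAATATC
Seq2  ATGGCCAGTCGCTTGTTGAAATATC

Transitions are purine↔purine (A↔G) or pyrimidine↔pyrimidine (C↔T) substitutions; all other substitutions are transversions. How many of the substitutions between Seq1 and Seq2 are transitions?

2

The sequences differ at positions 4 (A/G, transition), 9 (C/T, transition), 12 (G/C, transversion), 17 (A/T, transversion).
Of the 4 differences, 2 transitions and 2 transversions, so the answer is 2.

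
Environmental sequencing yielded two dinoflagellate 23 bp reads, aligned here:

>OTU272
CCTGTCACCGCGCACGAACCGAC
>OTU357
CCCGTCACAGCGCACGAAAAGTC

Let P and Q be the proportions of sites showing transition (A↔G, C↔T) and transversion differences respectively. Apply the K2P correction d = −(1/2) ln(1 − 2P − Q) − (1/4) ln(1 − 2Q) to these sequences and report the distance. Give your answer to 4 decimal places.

Mismatches occur at site 3 (T↔C, transition), site 9 (C↔A, transversion), site 19 (C↔A, transversion), site 20 (C↔A, transversion), site 22 (A↔T, transversion).
Of the 5 differences, 1 transition and 4 transversions over 23 sites: P = 1/23 = 0.043478, Q = 4/23 = 0.173913.
d = −0.5·ln(0.739131) − 0.25·ln(0.652174) = −0.5·(-0.302280) − 0.25·(-0.427444) = 0.2580.

0.2580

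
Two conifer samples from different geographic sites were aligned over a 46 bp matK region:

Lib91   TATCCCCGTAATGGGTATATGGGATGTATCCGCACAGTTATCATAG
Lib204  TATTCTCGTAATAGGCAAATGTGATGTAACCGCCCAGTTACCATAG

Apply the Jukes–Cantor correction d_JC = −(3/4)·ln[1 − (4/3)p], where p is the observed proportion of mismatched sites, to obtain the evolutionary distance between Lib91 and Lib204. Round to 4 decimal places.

0.2267

Mismatches occur at site 4 (C/T), site 6 (C/T), site 13 (G/A), site 16 (T/C), site 18 (T/A), site 22 (G/T), site 29 (T/A), site 34 (A/C), site 41 (T/C).
p = 9/46 = 0.195652.
d = −0.75 · ln(1 − (4/3)·0.195652) = −0.75 · ln(0.739131) = −0.75 · (-0.302280) = 0.2267.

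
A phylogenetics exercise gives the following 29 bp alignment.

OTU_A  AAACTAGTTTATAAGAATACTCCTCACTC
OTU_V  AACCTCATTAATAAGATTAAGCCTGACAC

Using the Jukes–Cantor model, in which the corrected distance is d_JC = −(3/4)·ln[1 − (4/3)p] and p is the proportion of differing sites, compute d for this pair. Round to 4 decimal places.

The sequences differ at positions 3 (A/C), 6 (A/C), 7 (G/A), 10 (T/A), 17 (A/T), 20 (C/A), 21 (T/G), 25 (C/G), 28 (T/A).
p = 9/29 = 0.310345.
d = −0.75 · ln(1 − (4/3)·0.310345) = −0.75 · ln(0.586207) = −0.75 · (-0.534082) = 0.4006.

0.4006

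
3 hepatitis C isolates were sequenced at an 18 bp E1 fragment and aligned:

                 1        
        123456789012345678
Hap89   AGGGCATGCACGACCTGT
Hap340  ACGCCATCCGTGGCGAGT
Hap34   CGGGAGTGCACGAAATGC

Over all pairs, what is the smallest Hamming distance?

6

Pairwise Hamming distances:
  Hap89 vs Hap340: 8
  Hap89 vs Hap34: 6
  Hap340 vs Hap34: 13
The smallest is 6, between Hap89 and Hap34.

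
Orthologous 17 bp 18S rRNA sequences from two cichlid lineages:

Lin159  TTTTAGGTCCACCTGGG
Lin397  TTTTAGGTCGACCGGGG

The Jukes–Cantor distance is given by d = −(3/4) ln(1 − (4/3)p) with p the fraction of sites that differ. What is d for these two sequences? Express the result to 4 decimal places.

0.1280

The sequences differ at positions 10 (C/G), 14 (T/G).
p = 2/17 = 0.117647.
d = −0.75 · ln(1 − (4/3)·0.117647) = −0.75 · ln(0.843137) = −0.75 · (-0.170626) = 0.1280.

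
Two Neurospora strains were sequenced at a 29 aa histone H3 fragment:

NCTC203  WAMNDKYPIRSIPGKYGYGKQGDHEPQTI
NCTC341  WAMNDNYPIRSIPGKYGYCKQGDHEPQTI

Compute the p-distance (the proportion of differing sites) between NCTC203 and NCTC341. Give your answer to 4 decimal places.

0.0690

Differing sites — 6:K/N; 19:G/C.
There are 2 differences over 29 sites, so p = 2/29 = 0.0690.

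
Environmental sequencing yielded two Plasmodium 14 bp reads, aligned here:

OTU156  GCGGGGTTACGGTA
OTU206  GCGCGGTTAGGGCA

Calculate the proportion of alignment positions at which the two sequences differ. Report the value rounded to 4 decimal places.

Differing sites — 4:G/C; 10:C/G; 13:T/C.
There are 3 differences over 14 sites, so p = 3/14 = 0.2143.

0.2143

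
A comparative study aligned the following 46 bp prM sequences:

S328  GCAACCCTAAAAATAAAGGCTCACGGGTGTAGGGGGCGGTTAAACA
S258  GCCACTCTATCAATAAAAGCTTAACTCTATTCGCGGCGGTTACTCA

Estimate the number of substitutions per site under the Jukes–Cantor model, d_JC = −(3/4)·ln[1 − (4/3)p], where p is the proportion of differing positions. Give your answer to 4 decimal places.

Mismatches occur at site 3 (A↔C), site 6 (C↔T), site 10 (A↔T), site 11 (A↔C), site 18 (G↔A), site 22 (C↔T), site 24 (C↔A), site 25 (G↔C), site 26 (G↔T), site 27 (G↔C), site 29 (G↔A), site 31 (A↔T), site 32 (G↔C), site 34 (G↔C), site 43 (A↔C), site 44 (A↔T).
p = 16/46 = 0.347826.
d = −0.75 · ln(1 − (4/3)·0.347826) = −0.75 · ln(0.536232) = −0.75 · (-0.623188) = 0.4674.

0.4674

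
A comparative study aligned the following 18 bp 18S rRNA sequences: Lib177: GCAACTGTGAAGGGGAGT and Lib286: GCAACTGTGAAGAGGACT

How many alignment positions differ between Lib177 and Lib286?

The sequences differ at positions 13 (G/A), 17 (G/C).
That gives 2 mismatches out of 18 aligned sites, so the Hamming distance is 2.

2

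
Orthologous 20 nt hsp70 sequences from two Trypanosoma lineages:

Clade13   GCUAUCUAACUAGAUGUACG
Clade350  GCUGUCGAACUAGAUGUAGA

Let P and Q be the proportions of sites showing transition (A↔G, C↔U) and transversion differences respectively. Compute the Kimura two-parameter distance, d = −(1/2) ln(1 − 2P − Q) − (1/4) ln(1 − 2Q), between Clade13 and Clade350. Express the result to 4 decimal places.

The sequences differ at positions 4 (A/G, transition), 7 (U/G, transversion), 19 (C/G, transversion), 20 (G/A, transition).
Of the 4 differences, 2 transitions and 2 transversions over 20 sites: P = 2/20 = 0.100000, Q = 2/20 = 0.100000.
d = −0.5·ln(0.700000) − 0.25·ln(0.800000) = −0.5·(-0.356675) − 0.25·(-0.223144) = 0.2341.

0.2341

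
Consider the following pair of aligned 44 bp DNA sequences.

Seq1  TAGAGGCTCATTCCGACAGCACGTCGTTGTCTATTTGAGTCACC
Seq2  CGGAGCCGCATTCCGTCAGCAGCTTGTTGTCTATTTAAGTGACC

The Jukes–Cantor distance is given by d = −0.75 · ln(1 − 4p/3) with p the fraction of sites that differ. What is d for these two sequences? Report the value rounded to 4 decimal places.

The sequences differ at positions 1 (T/C), 2 (A/G), 6 (G/C), 8 (T/G), 16 (A/T), 22 (C/G), 23 (G/C), 25 (C/T), 37 (G/A), 41 (C/G).
p = 10/44 = 0.227273.
d = −0.75 · ln(1 − (4/3)·0.227273) = −0.75 · ln(0.696969) = −0.75 · (-0.361014) = 0.2708.

0.2708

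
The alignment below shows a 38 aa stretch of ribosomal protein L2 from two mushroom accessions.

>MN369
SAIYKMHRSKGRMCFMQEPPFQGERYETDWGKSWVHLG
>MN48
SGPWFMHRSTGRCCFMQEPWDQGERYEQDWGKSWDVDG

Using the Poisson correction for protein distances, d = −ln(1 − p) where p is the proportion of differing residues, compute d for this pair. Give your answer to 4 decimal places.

The sequences differ at positions 2 (A/G), 3 (I/P), 4 (Y/W), 5 (K/F), 10 (K/T), 13 (M/C), 20 (P/W), 21 (F/D), 28 (T/Q), 35 (V/D), 36 (H/V), 37 (L/D).
p = 12/38 = 0.315789.
d = −ln(1 − 0.315789) = −ln(0.684211) = 0.3795.

0.3795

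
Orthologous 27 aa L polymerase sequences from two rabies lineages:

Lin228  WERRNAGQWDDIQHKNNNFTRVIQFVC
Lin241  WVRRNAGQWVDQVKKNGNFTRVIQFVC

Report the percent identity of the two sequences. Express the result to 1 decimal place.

The sequences differ at positions 2 (E/V), 10 (D/V), 12 (I/Q), 13 (Q/V), 14 (H/K), 17 (N/G).
21 of the 27 sites match, so the percent identity is 21/27 × 100 = 77.8%.

77.8%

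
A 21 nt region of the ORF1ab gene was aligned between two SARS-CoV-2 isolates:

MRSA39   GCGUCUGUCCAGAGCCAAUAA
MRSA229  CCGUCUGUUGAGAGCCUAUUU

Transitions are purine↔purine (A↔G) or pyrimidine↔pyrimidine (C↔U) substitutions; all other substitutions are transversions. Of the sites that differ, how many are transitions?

Differing sites — 1:G/C (Tv); 9:C/U (Ti); 10:C/G (Tv); 17:A/U (Tv); 20:A/U (Tv); 21:A/U (Tv).
Of the 6 differences, 1 transition and 5 transversions, so the answer is 1.

1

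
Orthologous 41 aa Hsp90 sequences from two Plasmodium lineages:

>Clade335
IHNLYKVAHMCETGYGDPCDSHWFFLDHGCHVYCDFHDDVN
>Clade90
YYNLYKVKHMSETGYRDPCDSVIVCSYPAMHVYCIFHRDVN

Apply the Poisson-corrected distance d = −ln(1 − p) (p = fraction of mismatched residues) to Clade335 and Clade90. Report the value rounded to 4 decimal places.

0.4947

Differing sites — 1:I/Y; 2:H/Y; 8:A/K; 11:C/S; 16:G/R; 22:H/V; 23:W/I; 24:F/V; 25:F/C; 26:L/S; 27:D/Y; 28:H/P; 29:G/A; 30:C/M; 35:D/I; 38:D/R.
p = 16/41 = 0.390244.
d = −ln(1 − 0.390244) = −ln(0.609756) = 0.4947.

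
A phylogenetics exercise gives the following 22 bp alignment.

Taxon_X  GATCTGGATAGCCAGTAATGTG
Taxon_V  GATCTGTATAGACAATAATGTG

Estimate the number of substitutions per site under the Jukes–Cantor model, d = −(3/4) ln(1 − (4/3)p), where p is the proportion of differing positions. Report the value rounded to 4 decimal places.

Mismatches occur at site 7 (G→T), site 12 (C→A), site 15 (G→A).
p = 3/22 = 0.136364.
d = −0.75 · ln(1 − (4/3)·0.136364) = −0.75 · ln(0.818181) = −0.75 · (-0.200672) = 0.1505.

0.1505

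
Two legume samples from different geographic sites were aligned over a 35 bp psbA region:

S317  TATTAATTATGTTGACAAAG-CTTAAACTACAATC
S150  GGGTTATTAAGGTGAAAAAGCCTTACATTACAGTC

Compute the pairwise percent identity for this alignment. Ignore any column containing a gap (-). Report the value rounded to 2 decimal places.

70.59%

Excluding the 1 gap column leaves 34 comparable sites.
Mismatches occur at site 1 (T/G), site 2 (A/G), site 3 (T/G), site 5 (A/T), site 10 (T/A), site 12 (T/G), site 16 (C/A), site 26 (A/C), site 28 (C/T), site 33 (A/G).
24 of the 34 comparable sites match, so the percent identity is 24/34 × 100 = 70.59%.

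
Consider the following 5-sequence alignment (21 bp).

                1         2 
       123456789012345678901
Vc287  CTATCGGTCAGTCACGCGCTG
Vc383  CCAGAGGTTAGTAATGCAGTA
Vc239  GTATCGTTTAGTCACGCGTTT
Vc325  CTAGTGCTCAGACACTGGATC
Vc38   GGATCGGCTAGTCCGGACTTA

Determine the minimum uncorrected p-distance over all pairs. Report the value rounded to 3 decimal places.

Pairwise Hamming distances:
  Vc287 vs Vc383: 9
  Vc287 vs Vc239: 5
  Vc287 vs Vc325: 8
  Vc287 vs Vc38: 10
  Vc383 vs Vc239: 10
  Vc383 vs Vc325: 12
  Vc383 vs Vc38: 11
  Vc239 vs Vc325: 10
  Vc239 vs Vc38: 8
  Vc325 vs Vc38: 15
The smallest is 5 mismatches, between Vc287 and Vc239; p = 5/21 = 0.238.

0.238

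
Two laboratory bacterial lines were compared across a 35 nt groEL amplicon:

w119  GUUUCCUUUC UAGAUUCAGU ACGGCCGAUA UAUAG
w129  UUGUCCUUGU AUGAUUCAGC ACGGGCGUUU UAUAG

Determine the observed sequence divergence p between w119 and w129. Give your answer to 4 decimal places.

Differing sites — 1:G/U; 3:U/G; 9:U/G; 10:C/U; 11:U/A; 12:A/U; 20:U/C; 25:C/G; 28:A/U; 30:A/U.
There are 10 differences over 35 sites, so p = 10/35 = 0.2857.

0.2857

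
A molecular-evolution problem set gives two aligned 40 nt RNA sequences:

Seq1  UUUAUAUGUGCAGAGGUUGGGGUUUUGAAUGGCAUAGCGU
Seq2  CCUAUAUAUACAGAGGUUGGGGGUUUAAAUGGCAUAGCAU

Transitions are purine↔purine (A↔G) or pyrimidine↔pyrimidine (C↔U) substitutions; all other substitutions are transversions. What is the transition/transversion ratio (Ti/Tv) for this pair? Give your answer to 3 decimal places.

6.000

Differing sites — 1:U/C (Ti); 2:U/C (Ti); 8:G/A (Ti); 10:G/A (Ti); 23:U/G (Tv); 27:G/A (Ti); 39:G/A (Ti).
Of the 7 differences, 6 transitions and 1 transversion, so Ti/Tv = 6/1 = 6.000.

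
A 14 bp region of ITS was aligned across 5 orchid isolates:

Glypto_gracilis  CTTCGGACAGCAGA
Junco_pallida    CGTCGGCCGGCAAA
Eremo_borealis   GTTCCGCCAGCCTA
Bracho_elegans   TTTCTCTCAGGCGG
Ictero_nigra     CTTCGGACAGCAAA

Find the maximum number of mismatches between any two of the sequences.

10

Pairwise Hamming distances:
  Glypto_gracilis vs Junco_pallida: 4
  Glypto_gracilis vs Eremo_borealis: 5
  Glypto_gracilis vs Bracho_elegans: 7
  Glypto_gracilis vs Ictero_nigra: 1
  Junco_pallida vs Eremo_borealis: 6
  Junco_pallida vs Bracho_elegans: 10
  Junco_pallida vs Ictero_nigra: 3
  Eremo_borealis vs Bracho_elegans: 7
  Eremo_borealis vs Ictero_nigra: 5
  Bracho_elegans vs Ictero_nigra: 8
The largest is 10, between Junco_pallida and Bracho_elegans.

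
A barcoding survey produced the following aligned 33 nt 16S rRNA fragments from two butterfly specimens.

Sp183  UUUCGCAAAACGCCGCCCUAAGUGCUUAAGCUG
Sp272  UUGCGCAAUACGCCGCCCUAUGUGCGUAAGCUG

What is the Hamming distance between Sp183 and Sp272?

Differing sites — 3:U/G; 9:A/U; 21:A/U; 26:U/G.
That gives 4 mismatches out of 33 aligned sites, so the Hamming distance is 4.

4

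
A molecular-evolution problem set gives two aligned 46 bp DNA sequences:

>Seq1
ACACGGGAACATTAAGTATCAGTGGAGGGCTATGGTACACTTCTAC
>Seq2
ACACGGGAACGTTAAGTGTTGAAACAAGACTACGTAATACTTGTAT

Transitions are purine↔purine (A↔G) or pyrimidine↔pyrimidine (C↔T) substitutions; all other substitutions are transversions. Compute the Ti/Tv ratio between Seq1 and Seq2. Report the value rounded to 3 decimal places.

2.200

Differing sites — 11:A/G (Ti); 18:A/G (Ti); 20:C/T (Ti); 21:A/G (Ti); 22:G/A (Ti); 23:T/A (Tv); 24:G/A (Ti); 25:G/C (Tv); 27:G/A (Ti); 29:G/A (Ti); 33:T/C (Ti); 35:G/T (Tv); 36:T/A (Tv); 38:C/T (Ti); 43:C/G (Tv); 46:C/T (Ti).
Of the 16 differences, 11 transitions and 5 transversions, so Ti/Tv = 11/5 = 2.200.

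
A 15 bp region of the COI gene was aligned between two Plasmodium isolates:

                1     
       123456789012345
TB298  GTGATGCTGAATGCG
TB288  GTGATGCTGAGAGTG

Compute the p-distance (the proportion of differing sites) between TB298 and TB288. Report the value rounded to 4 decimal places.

Mismatches occur at site 11 (A↔G), site 12 (T↔A), site 14 (C↔T).
There are 3 differences over 15 sites, so p = 3/15 = 0.2000.

0.2000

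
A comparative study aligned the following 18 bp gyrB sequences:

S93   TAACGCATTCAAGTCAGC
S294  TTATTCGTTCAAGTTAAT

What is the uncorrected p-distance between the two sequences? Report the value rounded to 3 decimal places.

The sequences differ at positions 2 (A/T), 4 (C/T), 5 (G/T), 7 (A/G), 15 (C/T), 17 (G/A), 18 (C/T).
There are 7 differences over 18 sites, so p = 7/18 = 0.389.

0.389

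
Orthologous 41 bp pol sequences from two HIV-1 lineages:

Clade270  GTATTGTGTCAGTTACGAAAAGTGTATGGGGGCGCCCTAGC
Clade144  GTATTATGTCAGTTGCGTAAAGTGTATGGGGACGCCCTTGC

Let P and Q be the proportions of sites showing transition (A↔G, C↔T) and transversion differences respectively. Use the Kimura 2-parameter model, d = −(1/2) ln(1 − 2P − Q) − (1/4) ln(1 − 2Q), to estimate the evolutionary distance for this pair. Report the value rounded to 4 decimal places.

Mismatches occur at site 6 (G/A, transition), site 15 (A/G, transition), site 18 (A/T, transversion), site 32 (G/A, transition), site 39 (A/T, transversion).
Of the 5 differences, 3 transitions and 2 transversions over 41 sites: P = 3/41 = 0.073171, Q = 2/41 = 0.048780.
d = −0.5·ln(0.804878) − 0.25·ln(0.902440) = −0.5·(-0.217065) − 0.25·(-0.102653) = 0.1342.

0.1342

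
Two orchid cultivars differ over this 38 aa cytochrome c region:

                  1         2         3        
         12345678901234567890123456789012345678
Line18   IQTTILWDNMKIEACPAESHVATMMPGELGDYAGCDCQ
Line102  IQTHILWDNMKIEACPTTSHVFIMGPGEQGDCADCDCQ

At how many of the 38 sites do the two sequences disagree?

9

The sequences differ at positions 4 (T/H), 17 (A/T), 18 (E/T), 22 (A/F), 23 (T/I), 25 (M/G), 29 (L/Q), 32 (Y/C), 34 (G/D).
That gives 9 mismatches out of 38 aligned sites, so the Hamming distance is 9.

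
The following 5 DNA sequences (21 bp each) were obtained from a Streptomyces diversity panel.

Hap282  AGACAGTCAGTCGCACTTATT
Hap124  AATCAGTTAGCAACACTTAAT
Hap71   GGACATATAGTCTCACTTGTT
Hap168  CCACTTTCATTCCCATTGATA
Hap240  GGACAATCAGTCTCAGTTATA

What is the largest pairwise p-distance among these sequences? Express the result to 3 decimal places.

0.667

Pairwise Hamming distances:
  Hap282 vs Hap124: 7
  Hap282 vs Hap71: 6
  Hap282 vs Hap168: 9
  Hap282 vs Hap240: 5
  Hap124 vs Hap71: 10
  Hap124 vs Hap168: 14
  Hap124 vs Hap240: 11
  Hap71 vs Hap168: 11
  Hap71 vs Hap240: 6
  Hap168 vs Hap240: 8
The largest is 14 mismatches, between Hap124 and Hap168; p = 14/21 = 0.667.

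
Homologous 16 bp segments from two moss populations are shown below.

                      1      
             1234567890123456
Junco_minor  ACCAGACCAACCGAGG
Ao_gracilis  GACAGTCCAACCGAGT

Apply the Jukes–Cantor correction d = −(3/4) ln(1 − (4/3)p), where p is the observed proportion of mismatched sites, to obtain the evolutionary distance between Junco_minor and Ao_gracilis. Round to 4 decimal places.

0.3041

Mismatches occur at site 1 (A/G), site 2 (C/A), site 6 (A/T), site 16 (G/T).
p = 4/16 = 0.250000.
d = −0.75 · ln(1 − (4/3)·0.250000) = −0.75 · ln(0.666667) = −0.75 · (-0.405465) = 0.3041.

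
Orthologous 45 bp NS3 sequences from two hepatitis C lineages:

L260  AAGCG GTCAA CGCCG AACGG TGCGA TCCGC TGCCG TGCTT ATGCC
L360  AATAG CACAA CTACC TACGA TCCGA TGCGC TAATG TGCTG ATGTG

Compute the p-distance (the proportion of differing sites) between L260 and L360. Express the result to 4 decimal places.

0.3778

Differing sites — 3:G/T; 4:C/A; 6:G/C; 7:T/A; 12:G/T; 13:C/A; 15:G/C; 16:A/T; 20:G/A; 22:G/C; 27:C/G; 32:G/A; 33:C/A; 34:C/T; 40:T/G; 44:C/T; 45:C/G.
There are 17 differences over 45 sites, so p = 17/45 = 0.3778.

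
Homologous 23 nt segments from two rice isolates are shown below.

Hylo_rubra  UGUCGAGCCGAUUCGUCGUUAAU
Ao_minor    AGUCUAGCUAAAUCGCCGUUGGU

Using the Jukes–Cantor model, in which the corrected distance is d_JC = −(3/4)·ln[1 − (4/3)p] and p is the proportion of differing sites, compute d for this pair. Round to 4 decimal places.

0.4674

Differing sites — 1:U/A; 5:G/U; 9:C/U; 10:G/A; 12:U/A; 16:U/C; 21:A/G; 22:A/G.
p = 8/23 = 0.347826.
d = −0.75 · ln(1 − (4/3)·0.347826) = −0.75 · ln(0.536232) = −0.75 · (-0.623188) = 0.4674.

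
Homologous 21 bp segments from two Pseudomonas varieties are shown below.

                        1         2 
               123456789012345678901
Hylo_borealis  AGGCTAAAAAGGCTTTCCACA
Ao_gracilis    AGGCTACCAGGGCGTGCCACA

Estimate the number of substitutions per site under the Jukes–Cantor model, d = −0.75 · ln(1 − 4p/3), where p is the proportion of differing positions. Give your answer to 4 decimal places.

Mismatches occur at site 7 (A↔C), site 8 (A↔C), site 10 (A↔G), site 14 (T↔G), site 16 (T↔G).
p = 5/21 = 0.238095.
d = −0.75 · ln(1 − (4/3)·0.238095) = −0.75 · ln(0.682540) = −0.75 · (-0.381934) = 0.2865.

0.2865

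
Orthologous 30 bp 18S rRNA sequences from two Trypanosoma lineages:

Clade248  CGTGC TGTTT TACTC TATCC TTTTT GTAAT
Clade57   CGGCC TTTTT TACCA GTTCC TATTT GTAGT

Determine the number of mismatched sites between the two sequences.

9

The sequences differ at positions 3 (T/G), 4 (G/C), 7 (G/T), 14 (T/C), 15 (C/A), 16 (T/G), 17 (A/T), 22 (T/A), 29 (A/G).
That gives 9 mismatches out of 30 aligned sites, so the Hamming distance is 9.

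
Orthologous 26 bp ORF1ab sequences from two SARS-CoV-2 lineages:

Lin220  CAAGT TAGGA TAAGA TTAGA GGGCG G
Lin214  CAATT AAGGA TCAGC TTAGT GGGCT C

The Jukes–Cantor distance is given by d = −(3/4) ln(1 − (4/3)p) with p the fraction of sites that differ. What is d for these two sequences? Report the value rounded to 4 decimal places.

Mismatches occur at site 4 (G→T), site 6 (T→A), site 12 (A→C), site 15 (A→C), site 20 (A→T), site 25 (G→T), site 26 (G→C).
p = 7/26 = 0.269231.
d = −0.75 · ln(1 − (4/3)·0.269231) = −0.75 · ln(0.641025) = −0.75 · (-0.444687) = 0.3335.

0.3335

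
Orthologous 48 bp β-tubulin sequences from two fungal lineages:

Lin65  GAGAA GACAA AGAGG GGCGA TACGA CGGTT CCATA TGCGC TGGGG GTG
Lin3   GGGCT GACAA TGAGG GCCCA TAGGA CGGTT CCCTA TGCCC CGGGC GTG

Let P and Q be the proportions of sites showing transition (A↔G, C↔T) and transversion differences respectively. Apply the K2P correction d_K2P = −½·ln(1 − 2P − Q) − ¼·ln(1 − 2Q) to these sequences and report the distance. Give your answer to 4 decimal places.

0.2754

Mismatches occur at site 2 (A→G, transition), site 4 (A→C, transversion), site 5 (A→T, transversion), site 11 (A→T, transversion), site 17 (G→C, transversion), site 19 (G→C, transversion), site 23 (C→G, transversion), site 33 (A→C, transversion), site 39 (G→C, transversion), site 41 (T→C, transition), site 45 (G→C, transversion).
Of the 11 differences, 2 transitions and 9 transversions over 48 sites: P = 2/48 = 0.041667, Q = 9/48 = 0.187500.
d = −0.5·ln(0.729166) − 0.25·ln(0.625000) = −0.5·(-0.315854) − 0.25·(-0.470004) = 0.2754.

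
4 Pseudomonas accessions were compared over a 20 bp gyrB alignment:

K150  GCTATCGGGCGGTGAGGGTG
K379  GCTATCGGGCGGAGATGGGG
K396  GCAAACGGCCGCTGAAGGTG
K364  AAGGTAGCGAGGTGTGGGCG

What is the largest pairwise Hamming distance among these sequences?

Pairwise Hamming distances:
  K150 vs K379: 3
  K150 vs K396: 5
  K150 vs K364: 9
  K379 vs K396: 7
  K379 vs K364: 11
  K396 vs K364: 13
The largest is 13, between K396 and K364.

13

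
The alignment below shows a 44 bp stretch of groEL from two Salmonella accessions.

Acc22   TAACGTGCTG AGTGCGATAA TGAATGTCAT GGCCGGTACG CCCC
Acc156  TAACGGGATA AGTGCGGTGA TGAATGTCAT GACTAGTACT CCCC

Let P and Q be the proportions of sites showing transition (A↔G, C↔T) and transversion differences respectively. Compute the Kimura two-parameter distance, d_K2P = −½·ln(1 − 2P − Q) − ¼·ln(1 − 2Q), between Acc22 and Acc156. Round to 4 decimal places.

Mismatches occur at site 6 (T→G, transversion), site 8 (C→A, transversion), site 10 (G→A, transition), site 17 (A→G, transition), site 19 (A→G, transition), site 32 (G→A, transition), site 34 (C→T, transition), site 35 (G→A, transition), site 40 (G→T, transversion).
Of the 9 differences, 6 transitions and 3 transversions over 44 sites: P = 6/44 = 0.136364, Q = 3/44 = 0.068182.
d = −0.5·ln(0.659090) − 0.25·ln(0.863636) = −0.5·(-0.416895) − 0.25·(-0.146604) = 0.2451.

0.2451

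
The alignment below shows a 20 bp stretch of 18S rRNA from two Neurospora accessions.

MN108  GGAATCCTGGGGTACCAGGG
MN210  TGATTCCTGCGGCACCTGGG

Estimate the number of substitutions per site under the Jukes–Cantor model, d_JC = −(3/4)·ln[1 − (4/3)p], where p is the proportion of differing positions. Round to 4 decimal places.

Differing sites — 1:G/T; 4:A/T; 10:G/C; 13:T/C; 17:A/T.
p = 5/20 = 0.250000.
d = −0.75 · ln(1 − (4/3)·0.250000) = −0.75 · ln(0.666667) = −0.75 · (-0.405465) = 0.3041.

0.3041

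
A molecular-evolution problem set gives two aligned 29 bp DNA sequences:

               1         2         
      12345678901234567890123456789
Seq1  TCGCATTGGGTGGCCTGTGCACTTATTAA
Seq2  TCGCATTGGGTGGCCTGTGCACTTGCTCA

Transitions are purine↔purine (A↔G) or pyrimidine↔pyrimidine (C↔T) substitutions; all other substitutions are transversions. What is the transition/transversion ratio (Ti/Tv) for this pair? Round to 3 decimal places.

2.000

Mismatches occur at site 25 (A/G, transition), site 26 (T/C, transition), site 28 (A/C, transversion).
Of the 3 differences, 2 transitions and 1 transversion, so Ti/Tv = 2/1 = 2.000.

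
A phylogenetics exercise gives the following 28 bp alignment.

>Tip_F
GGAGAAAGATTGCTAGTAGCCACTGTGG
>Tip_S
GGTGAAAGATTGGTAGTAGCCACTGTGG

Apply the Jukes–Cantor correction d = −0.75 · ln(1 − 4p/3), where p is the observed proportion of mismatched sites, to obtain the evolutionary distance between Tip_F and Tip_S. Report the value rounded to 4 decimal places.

0.0751

Mismatches occur at site 3 (A→T), site 13 (C→G).
p = 2/28 = 0.071429.
d = −0.75 · ln(1 − (4/3)·0.071429) = −0.75 · ln(0.904761) = −0.75 · (-0.100084) = 0.0751.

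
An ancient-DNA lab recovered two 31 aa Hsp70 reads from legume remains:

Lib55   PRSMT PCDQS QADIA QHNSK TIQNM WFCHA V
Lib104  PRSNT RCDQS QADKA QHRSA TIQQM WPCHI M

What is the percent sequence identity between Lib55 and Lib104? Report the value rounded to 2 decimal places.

The sequences differ at positions 4 (M/N), 6 (P/R), 14 (I/K), 18 (N/R), 20 (K/A), 24 (N/Q), 27 (F/P), 30 (A/I), 31 (V/M).
22 of the 31 sites match, so the percent identity is 22/31 × 100 = 70.97%.

70.97%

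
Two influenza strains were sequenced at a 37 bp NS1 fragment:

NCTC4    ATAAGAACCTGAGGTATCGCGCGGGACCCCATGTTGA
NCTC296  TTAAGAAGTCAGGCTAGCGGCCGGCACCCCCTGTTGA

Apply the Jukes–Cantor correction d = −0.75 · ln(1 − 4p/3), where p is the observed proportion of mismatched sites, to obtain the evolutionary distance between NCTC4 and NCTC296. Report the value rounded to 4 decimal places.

Mismatches occur at site 1 (A/T), site 8 (C/G), site 9 (C/T), site 10 (T/C), site 11 (G/A), site 12 (A/G), site 14 (G/C), site 17 (T/G), site 20 (C/G), site 21 (G/C), site 25 (G/C), site 31 (A/C).
p = 12/37 = 0.324324.
d = −0.75 · ln(1 − (4/3)·0.324324) = −0.75 · ln(0.567568) = −0.75 · (-0.566395) = 0.4248.

0.4248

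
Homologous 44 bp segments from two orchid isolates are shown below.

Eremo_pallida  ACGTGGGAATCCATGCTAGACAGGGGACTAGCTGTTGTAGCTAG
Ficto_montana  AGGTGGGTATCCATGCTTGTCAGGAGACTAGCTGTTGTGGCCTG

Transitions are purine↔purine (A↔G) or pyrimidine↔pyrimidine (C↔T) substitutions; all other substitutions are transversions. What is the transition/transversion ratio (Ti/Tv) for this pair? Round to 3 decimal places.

0.600

The sequences differ at positions 2 (C/G, transversion), 8 (A/T, transversion), 18 (A/T, transversion), 20 (A/T, transversion), 25 (G/A, transition), 39 (A/G, transition), 42 (T/C, transition), 43 (A/T, transversion).
Of the 8 differences, 3 transitions and 5 transversions, so Ti/Tv = 3/5 = 0.600.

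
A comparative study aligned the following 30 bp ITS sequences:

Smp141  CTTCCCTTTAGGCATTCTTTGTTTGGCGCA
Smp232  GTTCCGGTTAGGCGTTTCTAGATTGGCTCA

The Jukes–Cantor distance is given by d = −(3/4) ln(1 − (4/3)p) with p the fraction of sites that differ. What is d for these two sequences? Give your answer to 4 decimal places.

The sequences differ at positions 1 (C/G), 6 (C/G), 7 (T/G), 14 (A/G), 17 (C/T), 18 (T/C), 20 (T/A), 22 (T/A), 28 (G/T).
p = 9/30 = 0.300000.
d = −0.75 · ln(1 − (4/3)·0.300000) = −0.75 · ln(0.600000) = −0.75 · (-0.510826) = 0.3831.

0.3831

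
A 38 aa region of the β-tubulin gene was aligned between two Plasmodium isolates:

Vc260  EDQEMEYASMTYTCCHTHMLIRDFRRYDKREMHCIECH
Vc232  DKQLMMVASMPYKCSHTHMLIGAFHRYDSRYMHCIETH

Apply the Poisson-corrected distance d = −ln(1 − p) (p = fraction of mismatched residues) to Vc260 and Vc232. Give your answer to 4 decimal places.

0.4595

Mismatches occur at site 1 (E/D), site 2 (D/K), site 4 (E/L), site 6 (E/M), site 7 (Y/V), site 11 (T/P), site 13 (T/K), site 15 (C/S), site 22 (R/G), site 23 (D/A), site 25 (R/H), site 29 (K/S), site 31 (E/Y), site 37 (C/T).
p = 14/38 = 0.368421.
d = −ln(1 − 0.368421) = −ln(0.631579) = 0.4595.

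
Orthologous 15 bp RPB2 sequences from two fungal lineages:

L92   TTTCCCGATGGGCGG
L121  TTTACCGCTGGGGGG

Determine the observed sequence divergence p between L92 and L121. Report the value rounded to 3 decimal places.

0.200

The sequences differ at positions 4 (C/A), 8 (A/C), 13 (C/G).
There are 3 differences over 15 sites, so p = 3/15 = 0.200.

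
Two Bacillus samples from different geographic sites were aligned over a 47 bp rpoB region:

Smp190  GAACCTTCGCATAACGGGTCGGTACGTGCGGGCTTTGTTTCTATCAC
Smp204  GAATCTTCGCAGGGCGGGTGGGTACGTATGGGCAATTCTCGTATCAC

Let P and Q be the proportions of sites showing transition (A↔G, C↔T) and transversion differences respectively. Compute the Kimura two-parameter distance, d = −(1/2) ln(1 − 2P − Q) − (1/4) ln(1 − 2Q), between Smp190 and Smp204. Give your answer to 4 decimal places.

0.3509

The sequences differ at positions 4 (C/T, transition), 12 (T/G, transversion), 13 (A/G, transition), 14 (A/G, transition), 20 (C/G, transversion), 28 (G/A, transition), 29 (C/T, transition), 34 (T/A, transversion), 35 (T/A, transversion), 37 (G/T, transversion), 38 (T/C, transition), 40 (T/C, transition), 41 (C/G, transversion).
Of the 13 differences, 7 transitions and 6 transversions over 47 sites: P = 7/47 = 0.148936, Q = 6/47 = 0.127660.
d = −0.5·ln(0.574468) − 0.25·ln(0.744680) = −0.5·(-0.554311) − 0.25·(-0.294801) = 0.3509.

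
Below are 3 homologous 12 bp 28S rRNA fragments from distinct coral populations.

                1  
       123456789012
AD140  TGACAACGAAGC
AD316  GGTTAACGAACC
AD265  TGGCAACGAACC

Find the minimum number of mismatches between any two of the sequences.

2

Pairwise Hamming distances:
  AD140 vs AD316: 4
  AD140 vs AD265: 2
  AD316 vs AD265: 3
The smallest is 2, between AD140 and AD265.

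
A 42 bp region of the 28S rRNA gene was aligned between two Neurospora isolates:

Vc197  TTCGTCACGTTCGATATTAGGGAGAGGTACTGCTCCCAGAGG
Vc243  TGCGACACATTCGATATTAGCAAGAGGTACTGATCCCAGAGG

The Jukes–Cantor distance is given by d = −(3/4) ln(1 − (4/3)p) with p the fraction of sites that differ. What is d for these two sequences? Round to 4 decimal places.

Mismatches occur at site 2 (T→G), site 5 (T→A), site 9 (G→A), site 21 (G→C), site 22 (G→A), site 33 (C→A).
p = 6/42 = 0.142857.
d = −0.75 · ln(1 − (4/3)·0.142857) = −0.75 · ln(0.809524) = −0.75 · (-0.211309) = 0.1585.

0.1585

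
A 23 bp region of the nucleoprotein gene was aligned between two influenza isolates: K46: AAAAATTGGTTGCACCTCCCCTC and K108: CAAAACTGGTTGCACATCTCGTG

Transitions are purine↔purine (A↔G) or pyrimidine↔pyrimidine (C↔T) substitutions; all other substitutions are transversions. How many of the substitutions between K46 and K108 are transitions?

Mismatches occur at site 1 (A→C, transversion), site 6 (T→C, transition), site 16 (C→A, transversion), site 19 (C→T, transition), site 21 (C→G, transversion), site 23 (C→G, transversion).
Of the 6 differences, 2 transitions and 4 transversions, so the answer is 2.

2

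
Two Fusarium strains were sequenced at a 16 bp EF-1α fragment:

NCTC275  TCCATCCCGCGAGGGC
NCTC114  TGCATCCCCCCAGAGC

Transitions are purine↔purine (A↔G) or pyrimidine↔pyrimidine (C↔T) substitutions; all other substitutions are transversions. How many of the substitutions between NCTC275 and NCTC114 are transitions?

1

The sequences differ at positions 2 (C/G, transversion), 9 (G/C, transversion), 11 (G/C, transversion), 14 (G/A, transition).
Of the 4 differences, 1 transition and 3 transversions, so the answer is 1.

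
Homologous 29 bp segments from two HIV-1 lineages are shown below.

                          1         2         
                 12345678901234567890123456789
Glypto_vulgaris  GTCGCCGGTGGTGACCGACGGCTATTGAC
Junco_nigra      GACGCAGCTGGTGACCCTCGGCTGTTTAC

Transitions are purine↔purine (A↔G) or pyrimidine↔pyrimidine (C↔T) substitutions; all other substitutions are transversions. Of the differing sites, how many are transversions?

Differing sites — 2:T/A (Tv); 6:C/A (Tv); 8:G/C (Tv); 17:G/C (Tv); 18:A/T (Tv); 24:A/G (Ti); 27:G/T (Tv).
Of the 7 differences, 1 transition and 6 transversions, so the answer is 6.

6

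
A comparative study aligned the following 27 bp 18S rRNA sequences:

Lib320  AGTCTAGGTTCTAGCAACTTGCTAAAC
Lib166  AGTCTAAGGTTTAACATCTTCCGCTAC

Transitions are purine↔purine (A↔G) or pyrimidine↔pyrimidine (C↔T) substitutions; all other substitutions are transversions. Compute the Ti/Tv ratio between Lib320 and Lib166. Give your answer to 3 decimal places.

Differing sites — 7:G/A (Ti); 9:T/G (Tv); 11:C/T (Ti); 14:G/A (Ti); 17:A/T (Tv); 21:G/C (Tv); 23:T/G (Tv); 24:A/C (Tv); 25:A/T (Tv).
Of the 9 differences, 3 transitions and 6 transversions, so Ti/Tv = 3/6 = 0.500.

0.500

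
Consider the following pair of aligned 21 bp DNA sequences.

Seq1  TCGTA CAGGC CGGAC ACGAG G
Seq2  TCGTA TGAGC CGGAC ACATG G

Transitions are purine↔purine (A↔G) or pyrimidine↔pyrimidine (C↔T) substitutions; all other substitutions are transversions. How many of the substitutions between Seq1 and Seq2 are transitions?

Differing sites — 6:C/T (Ti); 7:A/G (Ti); 8:G/A (Ti); 18:G/A (Ti); 19:A/T (Tv).
Of the 5 differences, 4 transitions and 1 transversion, so the answer is 4.

4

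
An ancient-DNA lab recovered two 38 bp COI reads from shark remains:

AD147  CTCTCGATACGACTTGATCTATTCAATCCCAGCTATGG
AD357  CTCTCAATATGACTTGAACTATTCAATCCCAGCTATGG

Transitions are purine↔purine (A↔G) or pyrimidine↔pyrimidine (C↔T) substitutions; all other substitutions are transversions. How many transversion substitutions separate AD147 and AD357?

The sequences differ at positions 6 (G/A, transition), 10 (C/T, transition), 18 (T/A, transversion).
Of the 3 differences, 2 transitions and 1 transversion, so the answer is 1.

1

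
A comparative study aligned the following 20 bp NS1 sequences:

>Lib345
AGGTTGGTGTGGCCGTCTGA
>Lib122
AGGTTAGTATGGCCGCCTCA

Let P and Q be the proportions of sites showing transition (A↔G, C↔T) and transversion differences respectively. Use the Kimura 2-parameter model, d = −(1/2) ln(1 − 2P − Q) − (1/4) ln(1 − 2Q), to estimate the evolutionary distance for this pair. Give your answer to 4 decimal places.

0.2417

Mismatches occur at site 6 (G→A, transition), site 9 (G→A, transition), site 16 (T→C, transition), site 19 (G→C, transversion).
Of the 4 differences, 3 transitions and 1 transversion over 20 sites: P = 3/20 = 0.150000, Q = 1/20 = 0.050000.
d = −0.5·ln(0.650000) − 0.25·ln(0.900000) = −0.5·(-0.430783) − 0.25·(-0.105361) = 0.2417.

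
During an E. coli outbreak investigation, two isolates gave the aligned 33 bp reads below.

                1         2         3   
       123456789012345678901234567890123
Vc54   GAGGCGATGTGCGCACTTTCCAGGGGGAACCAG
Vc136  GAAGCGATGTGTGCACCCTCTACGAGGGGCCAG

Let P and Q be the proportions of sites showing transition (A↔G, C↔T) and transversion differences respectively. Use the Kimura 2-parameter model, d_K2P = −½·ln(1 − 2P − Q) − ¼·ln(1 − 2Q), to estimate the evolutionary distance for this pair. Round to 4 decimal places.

The sequences differ at positions 3 (G/A, transition), 12 (C/T, transition), 17 (T/C, transition), 18 (T/C, transition), 21 (C/T, transition), 23 (G/C, transversion), 25 (G/A, transition), 28 (A/G, transition), 29 (A/G, transition).
Of the 9 differences, 8 transitions and 1 transversion over 33 sites: P = 8/33 = 0.242424, Q = 1/33 = 0.030303.
d = −0.5·ln(0.484849) − 0.25·ln(0.939394) = −0.5·(-0.723918) − 0.25·(-0.062520) = 0.3776.

0.3776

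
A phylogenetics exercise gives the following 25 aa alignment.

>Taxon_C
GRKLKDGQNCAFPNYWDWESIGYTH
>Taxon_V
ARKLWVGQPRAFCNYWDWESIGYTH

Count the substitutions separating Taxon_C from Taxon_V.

6

Differing sites — 1:G/A; 5:K/W; 6:D/V; 9:N/P; 10:C/R; 13:P/C.
That gives 6 mismatches out of 25 aligned sites, so the Hamming distance is 6.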